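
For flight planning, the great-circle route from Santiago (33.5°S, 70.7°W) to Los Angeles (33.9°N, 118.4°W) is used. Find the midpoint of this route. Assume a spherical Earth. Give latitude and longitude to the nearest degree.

From cos δ = sin φ₁ sin φ₂ + cos φ₁ cos φ₂ cos Δλ, the central angle is δ ≈ 1.412 rad (80.9°).
Interpolate at f = 1/2 with slerp weights a = sin((1−f)δ)/sin δ ≈ 0.657, b = sin(fδ)/sin δ ≈ 0.657.
p = a·p₁ + b·p₂ ≈ (-0.078, -0.997, 0.004); φ = arcsin(p_z) ≈ 0.22°, λ = atan2(p_y, p_x) ≈ -94.49°.

≈ 0°N, 94°W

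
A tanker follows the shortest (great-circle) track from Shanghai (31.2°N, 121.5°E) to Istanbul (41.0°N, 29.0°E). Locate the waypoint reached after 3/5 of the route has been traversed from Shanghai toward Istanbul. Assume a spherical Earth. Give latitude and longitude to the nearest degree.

From cos δ = sin φ₁ sin φ₂ + cos φ₁ cos φ₂ cos Δλ, the central angle is δ ≈ 1.254 rad (71.8°).
Interpolate at f = 3/5 with slerp weights a = sin((1−f)δ)/sin δ ≈ 0.506, b = sin(fδ)/sin δ ≈ 0.719.
p = a·p₁ + b·p₂ ≈ (0.249, 0.632, 0.734); φ = arcsin(p_z) ≈ 47.21°, λ = atan2(p_y, p_x) ≈ 68.54°.

≈ 47°N, 69°E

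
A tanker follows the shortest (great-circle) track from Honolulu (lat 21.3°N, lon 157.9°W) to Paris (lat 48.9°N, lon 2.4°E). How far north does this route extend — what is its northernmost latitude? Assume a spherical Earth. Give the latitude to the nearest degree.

The great circle lies in the plane with unit normal n̂ = (p₁ × p₂)/|p₁ × p₂|.
Here n̂_z ≈ +0.217; the vertex latitude is φ_max = arccos|n̂_z| ≈ 77.5°.
Check via Clairaut: cos φ_max = |cos φ₁| · sin C = cos(21.3°)·sin(13.4°) ≈ 0.217, again giving ≈ 77.5°.

≈ 77°N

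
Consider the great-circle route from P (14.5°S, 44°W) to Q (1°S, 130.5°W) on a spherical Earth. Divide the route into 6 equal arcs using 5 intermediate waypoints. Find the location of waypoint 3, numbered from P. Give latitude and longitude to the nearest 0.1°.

Convert each endpoint to a unit vector on the sphere (x = cos φ cos λ, y = cos φ sin λ, z = sin φ).
The central angle between the endpoints is δ = arccos(p₁·p₂) ≈ 1.507 rad (86.4°).
Interpolate at f = 3/6 with slerp weights a = sin((1−f)δ)/sin δ ≈ 0.686, b = sin(fδ)/sin δ ≈ 0.686.
p = a·p₁ + b·p₂ ≈ (0.032, -0.982, -0.184); φ = arcsin(p_z) ≈ -10.58°, λ = atan2(p_y, p_x) ≈ -88.12°.

≈ (10.6°S, 88.1°W)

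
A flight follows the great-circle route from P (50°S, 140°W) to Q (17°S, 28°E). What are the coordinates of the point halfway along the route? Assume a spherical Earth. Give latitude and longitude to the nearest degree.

The haversine formula gives a central angle δ ≈ 1.958 rad (112.2°) between the endpoints.
Interpolate at f = 1/2 with slerp weights a = sin((1−f)δ)/sin δ ≈ 0.896, b = sin(fδ)/sin δ ≈ 0.896.
p = a·p₁ + b·p₂ ≈ (0.315, 0.032, -0.948); φ = arcsin(p_z) ≈ -71.52°, λ = atan2(p_y, p_x) ≈ 5.80°.

≈ (72°S, 6°E)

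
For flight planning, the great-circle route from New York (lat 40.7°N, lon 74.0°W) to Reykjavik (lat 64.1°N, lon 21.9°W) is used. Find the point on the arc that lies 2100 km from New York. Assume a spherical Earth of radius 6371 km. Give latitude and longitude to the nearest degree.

≈ lat 55°N, lon 55°W

Convert each endpoint to a unit vector on the sphere (x = cos φ cos λ, y = cos φ sin λ, z = sin φ).
The central angle between the endpoints is δ = arccos(p₁·p₂) ≈ 0.660 rad (37.8°). The total great-circle distance is δ·R ≈ 0.660 × 6371 ≈ 4205 km, so the target fraction is f = 2100/4205 ≈ 0.499.
Interpolate at f ≈ 0.499 with slerp weights a = sin((1−f)δ)/sin δ ≈ 0.529, b = sin(fδ)/sin δ ≈ 0.528.
p = a·p₁ + b·p₂ ≈ (0.325, -0.472, 0.820); φ = arcsin(p_z) ≈ 55.08°, λ = atan2(p_y, p_x) ≈ -55.47°.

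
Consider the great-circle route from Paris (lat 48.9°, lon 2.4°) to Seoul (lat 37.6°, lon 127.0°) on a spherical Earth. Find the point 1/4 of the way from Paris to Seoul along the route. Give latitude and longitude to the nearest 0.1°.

≈ lat 61.3°, lon 30.7°

Write both endpoints as unit vectors p₁, p₂ with components (cos φ cos λ, cos φ sin λ, sin φ).
The central angle between the endpoints is δ = arccos(p₁·p₂) ≈ 1.406 rad (80.6°).
Interpolate at f = 1/4 with slerp weights a = sin((1−f)δ)/sin δ ≈ 0.882, b = sin(fδ)/sin δ ≈ 0.349.
p = a·p₁ + b·p₂ ≈ (0.413, 0.245, 0.877); φ = arcsin(p_z) ≈ 61.32°, λ = atan2(p_y, p_x) ≈ 30.71°.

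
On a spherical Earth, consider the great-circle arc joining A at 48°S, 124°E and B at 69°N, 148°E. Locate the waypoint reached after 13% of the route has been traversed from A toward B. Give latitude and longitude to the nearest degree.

≈ 33°S, 127°E

The haversine formula gives a central angle δ ≈ 2.065 rad (118.3°) between the endpoints.
Interpolate at f = 0.13 with slerp weights a = sin((1−f)δ)/sin δ ≈ 1.107, b = sin(fδ)/sin δ ≈ 0.301.
p = a·p₁ + b·p₂ ≈ (-0.506, 0.671, -0.541); φ = arcsin(p_z) ≈ -32.78°, λ = atan2(p_y, p_x) ≈ 127.00°.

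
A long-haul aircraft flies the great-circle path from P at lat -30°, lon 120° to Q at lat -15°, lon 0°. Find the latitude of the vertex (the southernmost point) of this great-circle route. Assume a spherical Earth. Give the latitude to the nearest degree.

≈ -41°

The great circle lies in the plane with unit normal n̂ = (p₁ × p₂)/|p₁ × p₂|.
Here n̂_z ≈ -0.757; the vertex latitude is φ_max = arccos|n̂_z| ≈ 40.8°.
Check via Clairaut: cos φ_max = |cos φ₁| · sin C = cos(30.0°)·sin(119.1°) ≈ 0.757, again giving ≈ 40.8°.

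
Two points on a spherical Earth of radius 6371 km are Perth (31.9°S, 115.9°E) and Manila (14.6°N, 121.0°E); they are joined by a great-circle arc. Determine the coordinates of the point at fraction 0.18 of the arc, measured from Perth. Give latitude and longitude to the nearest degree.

≈ (24°S, 117°E)

From cos δ = sin φ₁ sin φ₂ + cos φ₁ cos φ₂ cos Δλ, the central angle is δ ≈ 0.816 rad (46.8°).
Interpolate at f = 0.18 with slerp weights a = sin((1−f)δ)/sin δ ≈ 0.852, b = sin(fδ)/sin δ ≈ 0.201.
p = a·p₁ + b·p₂ ≈ (-0.416, 0.817, -0.399); φ = arcsin(p_z) ≈ -23.54°, λ = atan2(p_y, p_x) ≈ 116.98°.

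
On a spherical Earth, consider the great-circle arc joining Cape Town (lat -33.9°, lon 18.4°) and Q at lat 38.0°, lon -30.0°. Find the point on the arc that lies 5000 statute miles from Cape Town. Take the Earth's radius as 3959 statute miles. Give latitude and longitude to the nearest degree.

The haversine formula gives a central angle δ ≈ 1.480 rad (84.8°) between the endpoints. The total great-circle distance is δ·R ≈ 1.480 × 3959 ≈ 5859 mi, so the target fraction is f = 5000/5859 ≈ 0.853.
Interpolate at f ≈ 0.853 with slerp weights a = sin((1−f)δ)/sin δ ≈ 0.216, b = sin(fδ)/sin δ ≈ 0.957.
p = a·p₁ + b·p₂ ≈ (0.823, -0.320, 0.469); φ = arcsin(p_z) ≈ 27.95°, λ = atan2(p_y, p_x) ≈ -21.27°.

≈ lat 28°, lon -21°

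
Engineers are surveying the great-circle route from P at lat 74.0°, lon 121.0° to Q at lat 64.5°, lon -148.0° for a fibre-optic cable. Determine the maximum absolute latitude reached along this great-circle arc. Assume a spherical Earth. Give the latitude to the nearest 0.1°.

The great circle lies in the plane with unit normal n̂ = (p₁ × p₂)/|p₁ × p₂|.
Here n̂_z ≈ +0.237; the vertex latitude is φ_max = arccos|n̂_z| ≈ 76.3°.

≈ 76.3°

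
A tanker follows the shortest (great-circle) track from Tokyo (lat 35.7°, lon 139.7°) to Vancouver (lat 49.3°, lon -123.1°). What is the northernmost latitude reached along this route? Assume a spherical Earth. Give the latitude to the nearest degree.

The great circle lies in the plane with unit normal n̂ = (p₁ × p₂)/|p₁ × p₂|.
Here n̂_z ≈ +0.567; the vertex latitude is φ_max = arccos|n̂_z| ≈ 55.5°.
Check via Clairaut: cos φ_max = |cos φ₁| · sin C = cos(35.7°)·sin(44.3°) ≈ 0.567, again giving ≈ 55.5°.

≈ 55°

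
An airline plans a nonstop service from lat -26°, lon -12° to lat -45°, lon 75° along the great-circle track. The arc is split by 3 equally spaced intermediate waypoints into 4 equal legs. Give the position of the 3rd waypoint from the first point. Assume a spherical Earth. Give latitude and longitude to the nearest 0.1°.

The haversine formula gives a central angle δ ≈ 1.220 rad (69.9°) between the endpoints.
Interpolate at f = 3/4 with slerp weights a = sin((1−f)δ)/sin δ ≈ 0.320, b = sin(fδ)/sin δ ≈ 0.844.
p = a·p₁ + b·p₂ ≈ (0.436, 0.517, -0.737); φ = arcsin(p_z) ≈ -47.48°, λ = atan2(p_y, p_x) ≈ 49.87°.

≈ lat -47.5°, lon 49.9°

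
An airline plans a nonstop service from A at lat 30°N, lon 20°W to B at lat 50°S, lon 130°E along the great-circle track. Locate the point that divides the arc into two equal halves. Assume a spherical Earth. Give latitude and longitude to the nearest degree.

From cos δ = sin φ₁ sin φ₂ + cos φ₁ cos φ₂ cos Δλ, the central angle is δ ≈ 2.616 rad (149.9°).
Interpolate at f = 1/2 with slerp weights a = sin((1−f)δ)/sin δ ≈ 1.925, b = sin(fδ)/sin δ ≈ 1.925.
p = a·p₁ + b·p₂ ≈ (0.771, 0.378, -0.512); φ = arcsin(p_z) ≈ -30.81°, λ = atan2(p_y, p_x) ≈ 26.09°.

≈ lat 31°S, lon 26°E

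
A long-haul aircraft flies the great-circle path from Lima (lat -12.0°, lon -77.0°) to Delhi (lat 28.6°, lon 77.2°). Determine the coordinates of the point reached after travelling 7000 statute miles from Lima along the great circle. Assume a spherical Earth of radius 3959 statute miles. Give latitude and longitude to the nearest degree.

Convert each endpoint to a unit vector on the sphere (x = cos φ cos λ, y = cos φ sin λ, z = sin φ).
The central angle between the endpoints is δ = arccos(p₁·p₂) ≈ 2.632 rad (150.8°). The total great-circle distance is δ·R ≈ 2.632 × 3959 ≈ 10418 mi, so the target fraction is f = 7000/10418 ≈ 0.672.
Interpolate at f ≈ 0.672 with slerp weights a = sin((1−f)δ)/sin δ ≈ 1.557, b = sin(fδ)/sin δ ≈ 2.008.
p = a·p₁ + b·p₂ ≈ (0.733, 0.236, 0.638); φ = arcsin(p_z) ≈ 39.63°, λ = atan2(p_y, p_x) ≈ 17.83°.

≈ lat 40°, lon 18°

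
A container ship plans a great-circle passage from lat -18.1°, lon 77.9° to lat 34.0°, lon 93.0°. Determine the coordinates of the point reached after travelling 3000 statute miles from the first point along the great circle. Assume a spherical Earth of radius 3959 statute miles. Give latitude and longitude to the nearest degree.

Convert each endpoint to a unit vector on the sphere (x = cos φ cos λ, y = cos φ sin λ, z = sin φ).
The central angle between the endpoints is δ = arccos(p₁·p₂) ≈ 0.943 rad (54.1°). The total great-circle distance is δ·R ≈ 0.943 × 3959 ≈ 3735 mi, so the target fraction is f = 3000/3735 ≈ 0.803.
Interpolate at f ≈ 0.803 with slerp weights a = sin((1−f)δ)/sin δ ≈ 0.228, b = sin(fδ)/sin δ ≈ 0.849.
p = a·p₁ + b·p₂ ≈ (0.009, 0.915, 0.404); φ = arcsin(p_z) ≈ 23.83°, λ = atan2(p_y, p_x) ≈ 89.46°.

≈ lat 24°, lon 89°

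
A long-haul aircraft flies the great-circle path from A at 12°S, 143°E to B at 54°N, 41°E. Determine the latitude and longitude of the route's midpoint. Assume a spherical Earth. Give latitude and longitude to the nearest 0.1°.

≈ 30.2°N, 109.1°E

Write both endpoints as unit vectors p₁, p₂ with components (cos φ cos λ, cos φ sin λ, sin φ).
The central angle between the endpoints is δ = arccos(p₁·p₂) ≈ 1.863 rad (106.7°).
Interpolate at f = 1/2 with slerp weights a = sin((1−f)δ)/sin δ ≈ 0.838, b = sin(fδ)/sin δ ≈ 0.838.
p = a·p₁ + b·p₂ ≈ (-0.283, 0.816, 0.504); φ = arcsin(p_z) ≈ 30.24°, λ = atan2(p_y, p_x) ≈ 109.11°.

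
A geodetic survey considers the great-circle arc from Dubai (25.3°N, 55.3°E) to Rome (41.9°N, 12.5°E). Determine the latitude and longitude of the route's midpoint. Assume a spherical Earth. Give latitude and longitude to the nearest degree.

From cos δ = sin φ₁ sin φ₂ + cos φ₁ cos φ₂ cos Δλ, the central angle is δ ≈ 0.677 rad (38.8°).
Interpolate at f = 1/2 with slerp weights a = sin((1−f)δ)/sin δ ≈ 0.530, b = sin(fδ)/sin δ ≈ 0.530.
p = a·p₁ + b·p₂ ≈ (0.658, 0.479, 0.581); φ = arcsin(p_z) ≈ 35.49°, λ = atan2(p_y, p_x) ≈ 36.08°.

≈ 35°N, 36°E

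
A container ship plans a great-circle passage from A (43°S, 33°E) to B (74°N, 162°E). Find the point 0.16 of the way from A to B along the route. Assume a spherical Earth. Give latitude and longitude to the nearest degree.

From cos δ = sin φ₁ sin φ₂ + cos φ₁ cos φ₂ cos Δλ, the central angle is δ ≈ 2.469 rad (141.5°).
Interpolate at f = 0.16 with slerp weights a = sin((1−f)δ)/sin δ ≈ 1.407, b = sin(fδ)/sin δ ≈ 0.618.
p = a·p₁ + b·p₂ ≈ (0.701, 0.613, -0.365); φ = arcsin(p_z) ≈ -21.42°, λ = atan2(p_y, p_x) ≈ 41.18°.

≈ (21°S, 41°E)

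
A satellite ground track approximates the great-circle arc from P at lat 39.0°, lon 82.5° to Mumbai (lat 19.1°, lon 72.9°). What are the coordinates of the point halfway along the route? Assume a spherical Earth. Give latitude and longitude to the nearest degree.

≈ lat 29°, lon 77°

The haversine formula gives a central angle δ ≈ 0.376 rad (21.6°) between the endpoints.
Interpolate at f = 1/2 with slerp weights a = sin((1−f)δ)/sin δ ≈ 0.509, b = sin(fδ)/sin δ ≈ 0.509.
p = a·p₁ + b·p₂ ≈ (0.193, 0.852, 0.487); φ = arcsin(p_z) ≈ 29.13°, λ = atan2(p_y, p_x) ≈ 77.23°.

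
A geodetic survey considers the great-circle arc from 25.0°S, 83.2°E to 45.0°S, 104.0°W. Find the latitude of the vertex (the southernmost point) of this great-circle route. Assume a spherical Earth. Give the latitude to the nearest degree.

The great circle lies in the plane with unit normal n̂ = (p₁ × p₂)/|p₁ × p₂|.
Here n̂_z ≈ +0.085; the vertex latitude is φ_max = arccos|n̂_z| ≈ 85.1°.
Check via Clairaut: cos φ_max = |cos φ₁| · sin C = cos(25.0°)·sin(174.6°) ≈ 0.085, again giving ≈ 85.1°.

≈ 85°S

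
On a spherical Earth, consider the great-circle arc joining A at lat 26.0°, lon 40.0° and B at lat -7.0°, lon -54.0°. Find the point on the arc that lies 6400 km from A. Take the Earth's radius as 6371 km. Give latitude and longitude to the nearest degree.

≈ lat 10°, lon -19°

Write both endpoints as unit vectors p₁, p₂ with components (cos φ cos λ, cos φ sin λ, sin φ).
The central angle between the endpoints is δ = arccos(p₁·p₂) ≈ 1.687 rad (96.6°). The total great-circle distance is δ·R ≈ 1.687 × 6371 ≈ 10746 km, so the target fraction is f = 6400/10746 ≈ 0.596.
Interpolate at f ≈ 0.596 with slerp weights a = sin((1−f)δ)/sin δ ≈ 0.635, b = sin(fδ)/sin δ ≈ 0.850.
p = a·p₁ + b·p₂ ≈ (0.933, -0.316, 0.175); φ = arcsin(p_z) ≈ 10.06°, λ = atan2(p_y, p_x) ≈ -18.69°.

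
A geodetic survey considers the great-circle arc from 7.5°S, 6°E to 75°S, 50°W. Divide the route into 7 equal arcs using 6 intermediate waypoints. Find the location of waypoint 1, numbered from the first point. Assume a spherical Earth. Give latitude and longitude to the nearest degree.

From cos δ = sin φ₁ sin φ₂ + cos φ₁ cos φ₂ cos Δλ, the central angle is δ ≈ 1.298 rad (74.4°).
Interpolate at f = 1/7 with slerp weights a = sin((1−f)δ)/sin δ ≈ 0.931, b = sin(fδ)/sin δ ≈ 0.191.
p = a·p₁ + b·p₂ ≈ (0.950, 0.059, -0.306); φ = arcsin(p_z) ≈ -17.85°, λ = atan2(p_y, p_x) ≈ 3.53°.

≈ 18°S, 4°E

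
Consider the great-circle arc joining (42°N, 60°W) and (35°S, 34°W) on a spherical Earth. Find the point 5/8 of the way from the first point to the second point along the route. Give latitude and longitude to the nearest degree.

Write both endpoints as unit vectors p₁, p₂ with components (cos φ cos λ, cos φ sin λ, sin φ).
The central angle between the endpoints is δ = arccos(p₁·p₂) ≈ 1.407 rad (80.6°).
Interpolate at f = 5/8 with slerp weights a = sin((1−f)δ)/sin δ ≈ 0.510, b = sin(fδ)/sin δ ≈ 0.781.
p = a·p₁ + b·p₂ ≈ (0.720, -0.686, -0.106); φ = arcsin(p_z) ≈ -6.11°, λ = atan2(p_y, p_x) ≈ -43.62°.

≈ (6°S, 44°W)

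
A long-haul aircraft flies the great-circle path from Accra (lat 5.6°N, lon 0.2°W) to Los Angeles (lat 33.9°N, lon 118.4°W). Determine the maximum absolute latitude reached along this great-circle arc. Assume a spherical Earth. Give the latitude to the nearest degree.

The great circle lies in the plane with unit normal n̂ = (p₁ × p₂)/|p₁ × p₂|.
Here n̂_z ≈ -0.773; the vertex latitude is φ_max = arccos|n̂_z| ≈ 39.4°.
Check via Clairaut: cos φ_max = |cos φ₁| · sin C = cos(5.6°)·sin(51.0°) ≈ 0.773, again giving ≈ 39.4°.

≈ 39°N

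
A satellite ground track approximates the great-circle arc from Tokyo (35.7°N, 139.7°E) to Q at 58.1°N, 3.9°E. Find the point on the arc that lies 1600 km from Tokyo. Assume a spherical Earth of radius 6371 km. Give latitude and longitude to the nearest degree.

From cos δ = sin φ₁ sin φ₂ + cos φ₁ cos φ₂ cos Δλ, the central angle is δ ≈ 1.382 rad (79.2°). The total great-circle distance is δ·R ≈ 1.382 × 6371 ≈ 8804 km, so the target fraction is f = 1600/8804 ≈ 0.182.
Interpolate at f ≈ 0.182 with slerp weights a = sin((1−f)δ)/sin δ ≈ 0.921, b = sin(fδ)/sin δ ≈ 0.253.
p = a·p₁ + b·p₂ ≈ (-0.437, 0.493, 0.752); φ = arcsin(p_z) ≈ 48.79°, λ = atan2(p_y, p_x) ≈ 131.57°.

≈ 49°N, 132°E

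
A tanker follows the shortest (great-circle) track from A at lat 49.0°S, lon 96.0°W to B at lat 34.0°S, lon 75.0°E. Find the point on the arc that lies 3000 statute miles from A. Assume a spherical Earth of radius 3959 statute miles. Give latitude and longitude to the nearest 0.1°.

Convert each endpoint to a unit vector on the sphere (x = cos φ cos λ, y = cos φ sin λ, z = sin φ).
The central angle between the endpoints is δ = arccos(p₁·p₂) ≈ 1.686 rad (96.6°). The total great-circle distance is δ·R ≈ 1.686 × 3959 ≈ 6676 mi, so the target fraction is f = 3000/6676 ≈ 0.449.
Interpolate at f ≈ 0.449 with slerp weights a = sin((1−f)δ)/sin δ ≈ 0.806, b = sin(fδ)/sin δ ≈ 0.692.
p = a·p₁ + b·p₂ ≈ (0.093, 0.028, -0.995); φ = arcsin(p_z) ≈ -84.41°, λ = atan2(p_y, p_x) ≈ 16.81°.

≈ lat 84.4°S, lon 16.8°E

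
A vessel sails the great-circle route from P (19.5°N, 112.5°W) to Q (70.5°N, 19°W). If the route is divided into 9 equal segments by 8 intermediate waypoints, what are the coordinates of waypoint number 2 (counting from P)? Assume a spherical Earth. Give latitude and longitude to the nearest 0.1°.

Write both endpoints as unit vectors p₁, p₂ with components (cos φ cos λ, cos φ sin λ, sin φ).
The central angle between the endpoints is δ = arccos(p₁·p₂) ≈ 1.271 rad (72.8°).
Interpolate at f = 2/9 with slerp weights a = sin((1−f)δ)/sin δ ≈ 0.874, b = sin(fδ)/sin δ ≈ 0.292.
p = a·p₁ + b·p₂ ≈ (-0.223, -0.793, 0.567); φ = arcsin(p_z) ≈ 34.53°, λ = atan2(p_y, p_x) ≈ -105.73°.

≈ (34.5°N, 105.7°W)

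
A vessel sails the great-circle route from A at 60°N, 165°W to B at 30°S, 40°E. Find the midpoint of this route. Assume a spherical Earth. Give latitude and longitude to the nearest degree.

Write both endpoints as unit vectors p₁, p₂ with components (cos φ cos λ, cos φ sin λ, sin φ).
The central angle between the endpoints is δ = arccos(p₁·p₂) ≈ 2.542 rad (145.6°).
Interpolate at f = 1/2 with slerp weights a = sin((1−f)δ)/sin δ ≈ 1.693, b = sin(fδ)/sin δ ≈ 1.693.
p = a·p₁ + b·p₂ ≈ (0.305, 0.723, 0.620); φ = arcsin(p_z) ≈ 38.28°, λ = atan2(p_y, p_x) ≈ 67.10°.

≈ 38°N, 67°E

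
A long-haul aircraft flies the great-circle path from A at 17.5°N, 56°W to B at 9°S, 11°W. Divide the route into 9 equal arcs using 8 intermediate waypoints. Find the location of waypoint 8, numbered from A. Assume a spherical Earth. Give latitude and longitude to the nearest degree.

From cos δ = sin φ₁ sin φ₂ + cos φ₁ cos φ₂ cos Δλ, the central angle is δ ≈ 0.903 rad (51.8°).
Interpolate at f = 8/9 with slerp weights a = sin((1−f)δ)/sin δ ≈ 0.128, b = sin(fδ)/sin δ ≈ 0.916.
p = a·p₁ + b·p₂ ≈ (0.956, -0.274, -0.105); φ = arcsin(p_z) ≈ -6.02°, λ = atan2(p_y, p_x) ≈ -15.96°.

≈ 6°S, 16°W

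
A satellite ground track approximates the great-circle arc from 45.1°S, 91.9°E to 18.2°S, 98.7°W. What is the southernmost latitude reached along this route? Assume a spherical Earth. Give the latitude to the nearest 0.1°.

The great circle lies in the plane with unit normal n̂ = (p₁ × p₂)/|p₁ × p₂|.
Here n̂_z ≈ +0.137; the vertex latitude is φ_max = arccos|n̂_z| ≈ 82.1°.
Check via Clairaut: cos φ_max = |cos φ₁| · sin C = cos(45.1°)·sin(168.8°) ≈ 0.137, again giving ≈ 82.1°.

≈ 82.1°S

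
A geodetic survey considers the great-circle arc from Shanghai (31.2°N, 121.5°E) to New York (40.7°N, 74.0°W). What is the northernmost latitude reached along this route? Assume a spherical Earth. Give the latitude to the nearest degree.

The great circle lies in the plane with unit normal n̂ = (p₁ × p₂)/|p₁ × p₂|.
Here n̂_z ≈ +0.181; the vertex latitude is φ_max = arccos|n̂_z| ≈ 79.6°.
Check via Clairaut: cos φ_max = |cos φ₁| · sin C = cos(31.2°)·sin(12.2°) ≈ 0.181, again giving ≈ 79.6°.

≈ 80°N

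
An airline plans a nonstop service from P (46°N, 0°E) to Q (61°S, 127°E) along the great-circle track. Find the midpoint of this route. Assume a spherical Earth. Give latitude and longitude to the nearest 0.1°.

≈ (15.5°S, 43.9°E)

Write both endpoints as unit vectors p₁, p₂ with components (cos φ cos λ, cos φ sin λ, sin φ).
The central angle between the endpoints is δ = arccos(p₁·p₂) ≈ 2.553 rad (146.3°).
Interpolate at f = 1/2 with slerp weights a = sin((1−f)δ)/sin δ ≈ 1.724, b = sin(fδ)/sin δ ≈ 1.724.
p = a·p₁ + b·p₂ ≈ (0.695, 0.668, -0.268); φ = arcsin(p_z) ≈ -15.53°, λ = atan2(p_y, p_x) ≈ 43.86°.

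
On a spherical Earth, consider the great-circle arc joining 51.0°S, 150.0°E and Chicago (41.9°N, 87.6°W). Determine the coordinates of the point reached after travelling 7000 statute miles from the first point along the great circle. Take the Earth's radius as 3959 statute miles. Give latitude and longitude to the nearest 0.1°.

≈ 15.0°N, 120.5°W

Write both endpoints as unit vectors p₁, p₂ with components (cos φ cos λ, cos φ sin λ, sin φ).
The central angle between the endpoints is δ = arccos(p₁·p₂) ≈ 2.450 rad (140.4°). The total great-circle distance is δ·R ≈ 2.450 × 3959 ≈ 9698 mi, so the target fraction is f = 7000/9698 ≈ 0.722.
Interpolate at f ≈ 0.722 with slerp weights a = sin((1−f)δ)/sin δ ≈ 0.987, b = sin(fδ)/sin δ ≈ 1.537.
p = a·p₁ + b·p₂ ≈ (-0.490, -0.832, 0.259); φ = arcsin(p_z) ≈ 15.02°, λ = atan2(p_y, p_x) ≈ -120.50°.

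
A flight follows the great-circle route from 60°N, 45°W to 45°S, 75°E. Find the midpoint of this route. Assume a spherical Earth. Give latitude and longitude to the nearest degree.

≈ 14°N, 32°E

The haversine formula gives a central angle δ ≈ 2.480 rad (142.1°) between the endpoints.
Interpolate at f = 1/2 with slerp weights a = sin((1−f)δ)/sin δ ≈ 1.540, b = sin(fδ)/sin δ ≈ 1.540.
p = a·p₁ + b·p₂ ≈ (0.826, 0.507, 0.245); φ = arcsin(p_z) ≈ 14.17°, λ = atan2(p_y, p_x) ≈ 31.55°.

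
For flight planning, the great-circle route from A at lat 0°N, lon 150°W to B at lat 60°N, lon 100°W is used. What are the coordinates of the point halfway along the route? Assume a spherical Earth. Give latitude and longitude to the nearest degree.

≈ lat 32°N, lon 134°W

Write both endpoints as unit vectors p₁, p₂ with components (cos φ cos λ, cos φ sin λ, sin φ).
The central angle between the endpoints is δ = arccos(p₁·p₂) ≈ 1.244 rad (71.3°).
Interpolate at f = 1/2 with slerp weights a = sin((1−f)δ)/sin δ ≈ 0.615, b = sin(fδ)/sin δ ≈ 0.615.
p = a·p₁ + b·p₂ ≈ (-0.586, -0.610, 0.533); φ = arcsin(p_z) ≈ 32.19°, λ = atan2(p_y, p_x) ≈ -133.84°.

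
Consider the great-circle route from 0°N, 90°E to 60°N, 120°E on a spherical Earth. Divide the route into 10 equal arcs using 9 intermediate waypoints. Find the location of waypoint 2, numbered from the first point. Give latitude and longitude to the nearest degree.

≈ 12°N, 94°E

From cos δ = sin φ₁ sin φ₂ + cos φ₁ cos φ₂ cos Δλ, the central angle is δ ≈ 1.123 rad (64.3°).
Interpolate at f = 2/10 with slerp weights a = sin((1−f)δ)/sin δ ≈ 0.868, b = sin(fδ)/sin δ ≈ 0.247.
p = a·p₁ + b·p₂ ≈ (-0.062, 0.975, 0.214); φ = arcsin(p_z) ≈ 12.36°, λ = atan2(p_y, p_x) ≈ 93.63°.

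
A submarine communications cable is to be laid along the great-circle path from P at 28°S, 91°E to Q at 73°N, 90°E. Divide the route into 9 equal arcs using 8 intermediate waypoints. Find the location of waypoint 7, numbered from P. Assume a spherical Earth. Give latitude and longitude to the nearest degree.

The haversine formula gives a central angle δ ≈ 1.763 rad (101.0°) between the endpoints.
Interpolate at f = 7/9 with slerp weights a = sin((1−f)δ)/sin δ ≈ 0.389, b = sin(fδ)/sin δ ≈ 0.998.
p = a·p₁ + b·p₂ ≈ (-0.006, 0.635, 0.772); φ = arcsin(p_z) ≈ 50.56°, λ = atan2(p_y, p_x) ≈ 90.54°.

≈ 51°N, 91°E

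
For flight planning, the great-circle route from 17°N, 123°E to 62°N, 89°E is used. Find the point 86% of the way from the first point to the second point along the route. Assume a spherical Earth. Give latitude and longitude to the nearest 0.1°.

≈ 56.5°N, 97.9°E

Write both endpoints as unit vectors p₁, p₂ with components (cos φ cos λ, cos φ sin λ, sin φ).
The central angle between the endpoints is δ = arccos(p₁·p₂) ≈ 0.889 rad (50.9°).
Interpolate at f = 0.86 with slerp weights a = sin((1−f)δ)/sin δ ≈ 0.160, b = sin(fδ)/sin δ ≈ 0.891.
p = a·p₁ + b·p₂ ≈ (-0.076, 0.547, 0.834); φ = arcsin(p_z) ≈ 56.50°, λ = atan2(p_y, p_x) ≈ 97.91°.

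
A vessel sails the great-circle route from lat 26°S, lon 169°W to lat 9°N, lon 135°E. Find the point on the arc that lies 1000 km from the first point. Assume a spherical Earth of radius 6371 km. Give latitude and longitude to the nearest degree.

≈ lat 22°S, lon 178°W

Convert each endpoint to a unit vector on the sphere (x = cos φ cos λ, y = cos φ sin λ, z = sin φ).
The central angle between the endpoints is δ = arccos(p₁·p₂) ≈ 1.129 rad (64.7°). The total great-circle distance is δ·R ≈ 1.129 × 6371 ≈ 7191 km, so the target fraction is f = 1000/7191 ≈ 0.139.
Interpolate at f ≈ 0.139 with slerp weights a = sin((1−f)δ)/sin δ ≈ 0.914, b = sin(fδ)/sin δ ≈ 0.173.
p = a·p₁ + b·p₂ ≈ (-0.927, -0.036, -0.373); φ = arcsin(p_z) ≈ -21.93°, λ = atan2(p_y, p_x) ≈ -177.78°.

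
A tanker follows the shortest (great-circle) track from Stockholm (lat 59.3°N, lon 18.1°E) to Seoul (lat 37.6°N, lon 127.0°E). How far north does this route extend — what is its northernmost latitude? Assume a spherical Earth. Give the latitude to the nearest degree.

The great circle lies in the plane with unit normal n̂ = (p₁ × p₂)/|p₁ × p₂|.
Here n̂_z ≈ +0.416; the vertex latitude is φ_max = arccos|n̂_z| ≈ 65.4°.

≈ 65°N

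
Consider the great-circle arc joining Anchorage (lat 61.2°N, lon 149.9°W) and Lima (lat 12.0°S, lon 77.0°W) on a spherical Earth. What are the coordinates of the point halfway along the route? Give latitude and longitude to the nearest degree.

≈ lat 29°N, lon 99°W

Write both endpoints as unit vectors p₁, p₂ with components (cos φ cos λ, cos φ sin λ, sin φ).
The central angle between the endpoints is δ = arccos(p₁·p₂) ≈ 1.614 rad (92.5°).
Interpolate at f = 1/2 with slerp weights a = sin((1−f)δ)/sin δ ≈ 0.723, b = sin(fδ)/sin δ ≈ 0.723.
p = a·p₁ + b·p₂ ≈ (-0.142, -0.864, 0.483); φ = arcsin(p_z) ≈ 28.90°, λ = atan2(p_y, p_x) ≈ -99.35°.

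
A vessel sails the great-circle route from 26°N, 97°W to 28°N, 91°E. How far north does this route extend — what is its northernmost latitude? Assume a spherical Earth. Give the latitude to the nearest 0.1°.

The great circle lies in the plane with unit normal n̂ = (p₁ × p₂)/|p₁ × p₂|.
Here n̂_z ≈ -0.136; the vertex latitude is φ_max = arccos|n̂_z| ≈ 82.2°.

≈ 82.2°N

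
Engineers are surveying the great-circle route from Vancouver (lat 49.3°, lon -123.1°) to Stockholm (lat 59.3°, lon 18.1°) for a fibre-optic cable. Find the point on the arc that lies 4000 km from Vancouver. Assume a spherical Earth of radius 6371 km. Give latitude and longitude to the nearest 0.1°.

≈ lat 76.6°, lon -61.4°

Convert each endpoint to a unit vector on the sphere (x = cos φ cos λ, y = cos φ sin λ, z = sin φ).
The central angle between the endpoints is δ = arccos(p₁·p₂) ≈ 1.168 rad (66.9°). The total great-circle distance is δ·R ≈ 1.168 × 6371 ≈ 7438 km, so the target fraction is f = 4000/7438 ≈ 0.538.
Interpolate at f ≈ 0.538 with slerp weights a = sin((1−f)δ)/sin δ ≈ 0.559, b = sin(fδ)/sin δ ≈ 0.639.
p = a·p₁ + b·p₂ ≈ (0.111, -0.204, 0.973); φ = arcsin(p_z) ≈ 76.58°, λ = atan2(p_y, p_x) ≈ -61.45°.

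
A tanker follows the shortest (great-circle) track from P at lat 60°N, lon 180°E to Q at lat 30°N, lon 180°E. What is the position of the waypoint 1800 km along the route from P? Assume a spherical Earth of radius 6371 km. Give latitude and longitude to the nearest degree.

≈ lat 44°N, lon 180°E

From cos δ = sin φ₁ sin φ₂ + cos φ₁ cos φ₂ cos Δλ, the central angle is δ ≈ 0.524 rad (30.0°). The total great-circle distance is δ·R ≈ 0.524 × 6371 ≈ 3336 km, so the target fraction is f = 1800/3336 ≈ 0.540.
Interpolate at f ≈ 0.540 with slerp weights a = sin((1−f)δ)/sin δ ≈ 0.477, b = sin(fδ)/sin δ ≈ 0.558.
p = a·p₁ + b·p₂ ≈ (-0.722, 0.000, 0.692); φ = arcsin(p_z) ≈ 43.81°, λ = atan2(p_y, p_x) ≈ 180.00°.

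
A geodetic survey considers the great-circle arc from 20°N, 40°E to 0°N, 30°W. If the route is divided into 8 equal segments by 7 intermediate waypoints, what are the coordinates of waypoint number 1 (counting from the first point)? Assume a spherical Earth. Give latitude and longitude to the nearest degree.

≈ 19°N, 31°E

Write both endpoints as unit vectors p₁, p₂ with components (cos φ cos λ, cos φ sin λ, sin φ).
The central angle between the endpoints is δ = arccos(p₁·p₂) ≈ 1.244 rad (71.3°).
Interpolate at f = 1/8 with slerp weights a = sin((1−f)δ)/sin δ ≈ 0.935, b = sin(fδ)/sin δ ≈ 0.163.
p = a·p₁ + b·p₂ ≈ (0.815, 0.483, 0.320); φ = arcsin(p_z) ≈ 18.66°, λ = atan2(p_y, p_x) ≈ 30.67°.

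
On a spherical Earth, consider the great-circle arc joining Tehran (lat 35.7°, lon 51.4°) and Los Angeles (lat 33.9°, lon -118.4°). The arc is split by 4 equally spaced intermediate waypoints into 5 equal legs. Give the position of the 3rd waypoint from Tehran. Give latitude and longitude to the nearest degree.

≈ lat 76°, lon -92°

Convert each endpoint to a unit vector on the sphere (x = cos φ cos λ, y = cos φ sin λ, z = sin φ).
The central angle between the endpoints is δ = arccos(p₁·p₂) ≈ 1.916 rad (109.8°).
Interpolate at f = 3/5 with slerp weights a = sin((1−f)δ)/sin δ ≈ 0.737, b = sin(fδ)/sin δ ≈ 0.970.
p = a·p₁ + b·p₂ ≈ (-0.009, -0.240, 0.971); φ = arcsin(p_z) ≈ 76.09°, λ = atan2(p_y, p_x) ≈ -92.26°.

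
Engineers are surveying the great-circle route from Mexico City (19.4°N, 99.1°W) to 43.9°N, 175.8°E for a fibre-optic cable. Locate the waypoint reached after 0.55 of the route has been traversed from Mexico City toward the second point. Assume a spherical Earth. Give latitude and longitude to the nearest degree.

Write both endpoints as unit vectors p₁, p₂ with components (cos φ cos λ, cos φ sin λ, sin φ).
The central angle between the endpoints is δ = arccos(p₁·p₂) ≈ 1.278 rad (73.2°).
Interpolate at f = 0.55 with slerp weights a = sin((1−f)δ)/sin δ ≈ 0.568, b = sin(fδ)/sin δ ≈ 0.675.
p = a·p₁ + b·p₂ ≈ (-0.570, -0.494, 0.657); φ = arcsin(p_z) ≈ 41.07°, λ = atan2(p_y, p_x) ≈ -139.11°.

≈ 41°N, 139°W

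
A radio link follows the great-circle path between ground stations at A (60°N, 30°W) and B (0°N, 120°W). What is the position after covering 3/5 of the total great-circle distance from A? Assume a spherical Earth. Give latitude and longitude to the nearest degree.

Write both endpoints as unit vectors p₁, p₂ with components (cos φ cos λ, cos φ sin λ, sin φ).
The central angle between the endpoints is δ = arccos(p₁·p₂) ≈ 1.571 rad (90.0°).
Interpolate at f = 3/5 with slerp weights a = sin((1−f)δ)/sin δ ≈ 0.588, b = sin(fδ)/sin δ ≈ 0.809.
p = a·p₁ + b·p₂ ≈ (-0.150, -0.848, 0.509); φ = arcsin(p_z) ≈ 30.60°, λ = atan2(p_y, p_x) ≈ -100.04°.

≈ (31°N, 100°W)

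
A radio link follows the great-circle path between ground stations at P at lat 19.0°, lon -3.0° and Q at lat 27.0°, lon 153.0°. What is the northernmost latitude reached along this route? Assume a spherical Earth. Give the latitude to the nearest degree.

The great circle lies in the plane with unit normal n̂ = (p₁ × p₂)/|p₁ × p₂|.
Here n̂_z ≈ +0.438; the vertex latitude is φ_max = arccos|n̂_z| ≈ 64.1°.
Check via Clairaut: cos φ_max = |cos φ₁| · sin C = cos(19.0°)·sin(27.6°) ≈ 0.438, again giving ≈ 64.1°.

≈ 64°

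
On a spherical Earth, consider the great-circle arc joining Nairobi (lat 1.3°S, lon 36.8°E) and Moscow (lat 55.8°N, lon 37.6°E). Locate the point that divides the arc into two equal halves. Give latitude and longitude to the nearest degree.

≈ lat 27°N, lon 37°E

Write both endpoints as unit vectors p₁, p₂ with components (cos φ cos λ, cos φ sin λ, sin φ).
The central angle between the endpoints is δ = arccos(p₁·p₂) ≈ 0.997 rad (57.1°).
Interpolate at f = 1/2 with slerp weights a = sin((1−f)δ)/sin δ ≈ 0.569, b = sin(fδ)/sin δ ≈ 0.569.
p = a·p₁ + b·p₂ ≈ (0.709, 0.536, 0.458); φ = arcsin(p_z) ≈ 27.25°, λ = atan2(p_y, p_x) ≈ 37.09°.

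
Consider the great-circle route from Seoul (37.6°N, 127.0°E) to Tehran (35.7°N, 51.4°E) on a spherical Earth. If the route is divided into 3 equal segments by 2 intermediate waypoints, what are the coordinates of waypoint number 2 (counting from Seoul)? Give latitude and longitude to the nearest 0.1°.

≈ 42.1°N, 75.4°E

The haversine formula gives a central angle δ ≈ 1.029 rad (58.9°) between the endpoints.
Interpolate at f = 2/3 with slerp weights a = sin((1−f)δ)/sin δ ≈ 0.392, b = sin(fδ)/sin δ ≈ 0.739.
p = a·p₁ + b·p₂ ≈ (0.187, 0.718, 0.671); φ = arcsin(p_z) ≈ 42.13°, λ = atan2(p_y, p_x) ≈ 75.36°.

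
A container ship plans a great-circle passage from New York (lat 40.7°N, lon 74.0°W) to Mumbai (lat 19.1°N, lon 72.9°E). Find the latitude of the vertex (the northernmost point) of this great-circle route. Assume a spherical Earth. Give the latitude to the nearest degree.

≈ 65°N

The great circle lies in the plane with unit normal n̂ = (p₁ × p₂)/|p₁ × p₂|.
Here n̂_z ≈ +0.424; the vertex latitude is φ_max = arccos|n̂_z| ≈ 64.9°.
Check via Clairaut: cos φ_max = |cos φ₁| · sin C = cos(40.7°)·sin(34.0°) ≈ 0.424, again giving ≈ 64.9°.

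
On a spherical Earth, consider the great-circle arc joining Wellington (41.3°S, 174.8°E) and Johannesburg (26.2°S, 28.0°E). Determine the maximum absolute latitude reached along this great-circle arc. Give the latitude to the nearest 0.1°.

≈ 67.4°S

The great circle lies in the plane with unit normal n̂ = (p₁ × p₂)/|p₁ × p₂|.
Here n̂_z ≈ -0.384; the vertex latitude is φ_max = arccos|n̂_z| ≈ 67.4°.
Check via Clairaut: cos φ_max = |cos φ₁| · sin C = cos(41.3°)·sin(149.3°) ≈ 0.384, again giving ≈ 67.4°.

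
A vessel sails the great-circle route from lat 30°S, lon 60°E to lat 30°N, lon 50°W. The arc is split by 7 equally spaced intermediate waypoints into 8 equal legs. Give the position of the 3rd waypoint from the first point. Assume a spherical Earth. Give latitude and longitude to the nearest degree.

The haversine formula gives a central angle δ ≈ 2.102 rad (120.4°) between the endpoints.
Interpolate at f = 3/8 with slerp weights a = sin((1−f)δ)/sin δ ≈ 1.122, b = sin(fδ)/sin δ ≈ 0.822.
p = a·p₁ + b·p₂ ≈ (0.944, 0.296, -0.150); φ = arcsin(p_z) ≈ -8.61°, λ = atan2(p_y, p_x) ≈ 17.40°.

≈ lat 9°S, lon 17°E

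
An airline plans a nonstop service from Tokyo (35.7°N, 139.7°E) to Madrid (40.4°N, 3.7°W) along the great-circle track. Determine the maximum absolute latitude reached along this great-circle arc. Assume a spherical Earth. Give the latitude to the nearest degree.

≈ 68°N

The great circle lies in the plane with unit normal n̂ = (p₁ × p₂)/|p₁ × p₂|.
Here n̂_z ≈ -0.371; the vertex latitude is φ_max = arccos|n̂_z| ≈ 68.2°.
Check via Clairaut: cos φ_max = |cos φ₁| · sin C = cos(35.7°)·sin(27.2°) ≈ 0.371, again giving ≈ 68.2°.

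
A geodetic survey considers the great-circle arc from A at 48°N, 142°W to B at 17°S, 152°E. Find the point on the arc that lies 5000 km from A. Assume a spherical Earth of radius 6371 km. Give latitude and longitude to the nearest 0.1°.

Convert each endpoint to a unit vector on the sphere (x = cos φ cos λ, y = cos φ sin λ, z = sin φ).
The central angle between the endpoints is δ = arccos(p₁·p₂) ≈ 1.528 rad (87.5°). The total great-circle distance is δ·R ≈ 1.528 × 6371 ≈ 9734 km, so the target fraction is f = 5000/9734 ≈ 0.514.
Interpolate at f ≈ 0.514 with slerp weights a = sin((1−f)δ)/sin δ ≈ 0.677, b = sin(fδ)/sin δ ≈ 0.707.
p = a·p₁ + b·p₂ ≈ (-0.954, 0.039, 0.296); φ = arcsin(p_z) ≈ 17.24°, λ = atan2(p_y, p_x) ≈ 177.68°.

≈ 17.2°N, 177.7°E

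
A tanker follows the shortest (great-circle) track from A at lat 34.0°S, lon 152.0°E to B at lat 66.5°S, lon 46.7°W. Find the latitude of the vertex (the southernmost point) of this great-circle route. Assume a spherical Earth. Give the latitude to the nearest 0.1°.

The great circle lies in the plane with unit normal n̂ = (p₁ × p₂)/|p₁ × p₂|.
Here n̂_z ≈ +0.108; the vertex latitude is φ_max = arccos|n̂_z| ≈ 83.8°.

≈ 83.8°S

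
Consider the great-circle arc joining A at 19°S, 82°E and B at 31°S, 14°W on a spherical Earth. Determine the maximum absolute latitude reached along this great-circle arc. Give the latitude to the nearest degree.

The great circle lies in the plane with unit normal n̂ = (p₁ × p₂)/|p₁ × p₂|.
Here n̂_z ≈ -0.809; the vertex latitude is φ_max = arccos|n̂_z| ≈ 36.0°.

≈ 36°S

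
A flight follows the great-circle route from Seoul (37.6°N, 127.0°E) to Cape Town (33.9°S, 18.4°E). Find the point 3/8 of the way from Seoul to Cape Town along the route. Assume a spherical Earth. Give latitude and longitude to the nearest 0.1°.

≈ 13.3°N, 82.6°E

The haversine formula gives a central angle δ ≈ 2.153 rad (123.4°) between the endpoints.
Interpolate at f = 3/8 with slerp weights a = sin((1−f)δ)/sin δ ≈ 1.167, b = sin(fδ)/sin δ ≈ 0.865.
p = a·p₁ + b·p₂ ≈ (0.125, 0.965, 0.230); φ = arcsin(p_z) ≈ 13.28°, λ = atan2(p_y, p_x) ≈ 82.63°.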